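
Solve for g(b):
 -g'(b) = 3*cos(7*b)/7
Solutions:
 g(b) = C1 - 3*sin(7*b)/49


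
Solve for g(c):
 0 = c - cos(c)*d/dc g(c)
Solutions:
 g(c) = C1 + Integral(c/cos(c), c)


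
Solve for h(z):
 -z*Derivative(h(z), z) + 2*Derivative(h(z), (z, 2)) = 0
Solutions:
 h(z) = C1 + C2*erfi(z/2)


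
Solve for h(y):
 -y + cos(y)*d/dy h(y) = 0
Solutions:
 h(y) = C1 + Integral(y/cos(y), y)


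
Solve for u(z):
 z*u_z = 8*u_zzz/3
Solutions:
 u(z) = C1 + Integral(C2*airyai(3^(1/3)*z/2) + C3*airybi(3^(1/3)*z/2), z)


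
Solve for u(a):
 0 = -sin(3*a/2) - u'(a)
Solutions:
 u(a) = C1 + 2*cos(3*a/2)/3


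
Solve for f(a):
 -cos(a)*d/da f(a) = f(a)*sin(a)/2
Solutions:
 f(a) = C1*sqrt(cos(a))


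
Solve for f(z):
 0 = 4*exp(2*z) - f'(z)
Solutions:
 f(z) = C1 + 2*exp(2*z)


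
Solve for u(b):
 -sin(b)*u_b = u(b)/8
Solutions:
 u(b) = C1*(cos(b) + 1)^(1/16)/(cos(b) - 1)^(1/16)


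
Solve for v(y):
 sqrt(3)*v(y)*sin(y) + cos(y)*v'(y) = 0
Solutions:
 v(y) = C1*cos(y)^(sqrt(3))


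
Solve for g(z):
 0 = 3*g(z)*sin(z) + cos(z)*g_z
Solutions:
 g(z) = C1*cos(z)^3


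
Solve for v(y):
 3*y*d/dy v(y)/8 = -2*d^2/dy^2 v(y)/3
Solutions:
 v(y) = C1 + C2*erf(3*sqrt(2)*y/8)


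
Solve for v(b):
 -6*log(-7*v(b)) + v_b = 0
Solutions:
 -Integral(1/(log(-_y) + log(7)), (_y, v(b)))/6 = C1 - b


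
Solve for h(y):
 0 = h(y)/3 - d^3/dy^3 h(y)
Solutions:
 h(y) = C3*exp(3^(2/3)*y/3) + (C1*sin(3^(1/6)*y/2) + C2*cos(3^(1/6)*y/2))*exp(-3^(2/3)*y/6)


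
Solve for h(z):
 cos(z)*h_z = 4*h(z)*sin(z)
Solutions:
 h(z) = C1/cos(z)^4


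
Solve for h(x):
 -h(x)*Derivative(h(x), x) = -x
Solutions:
 h(x) = -sqrt(C1 + x^2)
 h(x) = sqrt(C1 + x^2)


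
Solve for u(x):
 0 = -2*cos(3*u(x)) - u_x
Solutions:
 u(x) = -asin((C1 + exp(12*x))/(C1 - exp(12*x)))/3 + pi/3
 u(x) = asin((C1 + exp(12*x))/(C1 - exp(12*x)))/3


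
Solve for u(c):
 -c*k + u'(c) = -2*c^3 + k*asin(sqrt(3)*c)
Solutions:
 u(c) = C1 - c^4/2 + c^2*k/2 + k*(c*asin(sqrt(3)*c) + sqrt(3)*sqrt(1 - 3*c^2)/3)


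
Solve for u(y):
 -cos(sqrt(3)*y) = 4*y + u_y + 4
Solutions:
 u(y) = C1 - 2*y^2 - 4*y - sqrt(3)*sin(sqrt(3)*y)/3


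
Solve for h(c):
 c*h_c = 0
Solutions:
 h(c) = C1


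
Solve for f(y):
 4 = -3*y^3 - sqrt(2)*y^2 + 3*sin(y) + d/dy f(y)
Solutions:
 f(y) = C1 + 3*y^4/4 + sqrt(2)*y^3/3 + 4*y + 3*cos(y)


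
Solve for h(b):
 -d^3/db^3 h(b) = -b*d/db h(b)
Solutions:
 h(b) = C1 + Integral(C2*airyai(b) + C3*airybi(b), b)


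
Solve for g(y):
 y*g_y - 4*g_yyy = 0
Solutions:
 g(y) = C1 + Integral(C2*airyai(2^(1/3)*y/2) + C3*airybi(2^(1/3)*y/2), y)


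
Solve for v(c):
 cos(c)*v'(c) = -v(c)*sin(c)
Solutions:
 v(c) = C1*cos(c)


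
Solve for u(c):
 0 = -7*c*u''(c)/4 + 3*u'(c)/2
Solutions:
 u(c) = C1 + C2*c^(13/7)


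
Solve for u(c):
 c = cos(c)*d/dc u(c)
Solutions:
 u(c) = C1 + Integral(c/cos(c), c)


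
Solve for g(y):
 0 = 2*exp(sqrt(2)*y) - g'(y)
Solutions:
 g(y) = C1 + sqrt(2)*exp(sqrt(2)*y)


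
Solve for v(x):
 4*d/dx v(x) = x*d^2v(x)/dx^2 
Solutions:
 v(x) = C1 + C2*x^5


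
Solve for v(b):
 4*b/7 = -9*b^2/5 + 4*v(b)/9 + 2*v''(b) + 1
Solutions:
 v(b) = C1*sin(sqrt(2)*b/3) + C2*cos(sqrt(2)*b/3) + 81*b^2/20 + 9*b/7 - 387/10


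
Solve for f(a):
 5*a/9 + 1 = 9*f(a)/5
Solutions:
 f(a) = 25*a/81 + 5/9


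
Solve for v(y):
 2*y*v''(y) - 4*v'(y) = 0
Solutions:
 v(y) = C1 + C2*y^3


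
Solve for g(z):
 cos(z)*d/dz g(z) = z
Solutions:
 g(z) = C1 + Integral(z/cos(z), z)


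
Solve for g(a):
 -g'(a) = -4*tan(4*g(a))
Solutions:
 g(a) = -asin(C1*exp(16*a))/4 + pi/4
 g(a) = asin(C1*exp(16*a))/4


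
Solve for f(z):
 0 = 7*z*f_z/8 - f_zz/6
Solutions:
 f(z) = C1 + C2*erfi(sqrt(42)*z/4)


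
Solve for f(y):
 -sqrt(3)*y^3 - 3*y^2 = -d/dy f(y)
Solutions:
 f(y) = C1 + sqrt(3)*y^4/4 + y^3


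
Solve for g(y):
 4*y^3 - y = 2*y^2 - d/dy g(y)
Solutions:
 g(y) = C1 - y^4 + 2*y^3/3 + y^2/2


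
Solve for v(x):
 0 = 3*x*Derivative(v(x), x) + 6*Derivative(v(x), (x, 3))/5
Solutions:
 v(x) = C1 + Integral(C2*airyai(-2^(2/3)*5^(1/3)*x/2) + C3*airybi(-2^(2/3)*5^(1/3)*x/2), x)


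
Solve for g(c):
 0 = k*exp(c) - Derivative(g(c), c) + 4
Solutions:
 g(c) = C1 + 4*c + k*exp(c)


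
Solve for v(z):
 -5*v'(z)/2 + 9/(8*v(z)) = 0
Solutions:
 v(z) = -sqrt(C1 + 90*z)/10
 v(z) = sqrt(C1 + 90*z)/10


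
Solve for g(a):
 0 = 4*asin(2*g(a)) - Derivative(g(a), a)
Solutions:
 Integral(1/asin(2*_y), (_y, g(a))) = C1 + 4*a


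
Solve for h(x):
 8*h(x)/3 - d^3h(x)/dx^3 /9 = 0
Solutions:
 h(x) = C3*exp(2*3^(1/3)*x) + (C1*sin(3^(5/6)*x) + C2*cos(3^(5/6)*x))*exp(-3^(1/3)*x)


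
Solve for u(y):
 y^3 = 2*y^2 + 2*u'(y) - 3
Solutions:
 u(y) = C1 + y^4/8 - y^3/3 + 3*y/2


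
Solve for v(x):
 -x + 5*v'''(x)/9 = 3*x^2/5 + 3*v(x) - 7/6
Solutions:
 v(x) = C3*exp(3*5^(2/3)*x/5) - x^2/5 - x/3 + (C1*sin(3*sqrt(3)*5^(2/3)*x/10) + C2*cos(3*sqrt(3)*5^(2/3)*x/10))*exp(-3*5^(2/3)*x/10) + 7/18


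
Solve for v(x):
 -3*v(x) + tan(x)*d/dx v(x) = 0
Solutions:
 v(x) = C1*sin(x)^3


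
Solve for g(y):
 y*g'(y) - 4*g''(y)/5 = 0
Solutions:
 g(y) = C1 + C2*erfi(sqrt(10)*y/4)


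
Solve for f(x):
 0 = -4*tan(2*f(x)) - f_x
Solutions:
 f(x) = -asin(C1*exp(-8*x))/2 + pi/2
 f(x) = asin(C1*exp(-8*x))/2


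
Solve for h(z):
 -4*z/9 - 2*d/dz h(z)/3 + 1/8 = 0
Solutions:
 h(z) = C1 - z^2/3 + 3*z/16


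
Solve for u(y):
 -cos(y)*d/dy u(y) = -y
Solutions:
 u(y) = C1 + Integral(y/cos(y), y)


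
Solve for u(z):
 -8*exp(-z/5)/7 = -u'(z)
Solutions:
 u(z) = C1 - 40*exp(-z/5)/7


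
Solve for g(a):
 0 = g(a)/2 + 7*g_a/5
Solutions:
 g(a) = C1*exp(-5*a/14)


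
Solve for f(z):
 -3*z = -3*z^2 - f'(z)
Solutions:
 f(z) = C1 - z^3 + 3*z^2/2


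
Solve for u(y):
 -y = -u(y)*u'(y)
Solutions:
 u(y) = -sqrt(C1 + y^2)
 u(y) = sqrt(C1 + y^2)


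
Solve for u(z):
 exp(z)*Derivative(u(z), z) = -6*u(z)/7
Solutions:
 u(z) = C1*exp(6*exp(-z)/7)


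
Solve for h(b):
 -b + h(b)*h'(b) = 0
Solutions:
 h(b) = -sqrt(C1 + b^2)
 h(b) = sqrt(C1 + b^2)


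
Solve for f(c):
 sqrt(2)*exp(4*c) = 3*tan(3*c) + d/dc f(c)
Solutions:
 f(c) = C1 + sqrt(2)*exp(4*c)/4 + log(cos(3*c))


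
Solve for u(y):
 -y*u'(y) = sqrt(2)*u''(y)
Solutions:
 u(y) = C1 + C2*erf(2^(1/4)*y/2)


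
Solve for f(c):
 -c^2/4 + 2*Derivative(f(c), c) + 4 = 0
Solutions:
 f(c) = C1 + c^3/24 - 2*c


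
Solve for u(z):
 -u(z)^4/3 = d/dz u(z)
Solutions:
 u(z) = (-1 - sqrt(3)*I)*(1/(C1 + z))^(1/3)/2
 u(z) = (-1 + sqrt(3)*I)*(1/(C1 + z))^(1/3)/2
 u(z) = (1/(C1 + z))^(1/3)


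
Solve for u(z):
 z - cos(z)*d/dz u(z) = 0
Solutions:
 u(z) = C1 + Integral(z/cos(z), z)


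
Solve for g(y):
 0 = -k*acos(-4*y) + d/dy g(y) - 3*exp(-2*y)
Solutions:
 g(y) = C1 + k*y*acos(-4*y) + k*sqrt(1 - 16*y^2)/4 - 3*exp(-2*y)/2


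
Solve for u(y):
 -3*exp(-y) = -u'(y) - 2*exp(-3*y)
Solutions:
 u(y) = C1 - 3*exp(-y) + 2*exp(-3*y)/3


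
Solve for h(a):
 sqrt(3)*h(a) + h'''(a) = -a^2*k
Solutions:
 h(a) = C3*exp(-3^(1/6)*a) - sqrt(3)*a^2*k/3 + (C1*sin(3^(2/3)*a/2) + C2*cos(3^(2/3)*a/2))*exp(3^(1/6)*a/2)


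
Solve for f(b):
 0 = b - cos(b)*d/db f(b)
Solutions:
 f(b) = C1 + Integral(b/cos(b), b)


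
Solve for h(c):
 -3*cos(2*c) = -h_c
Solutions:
 h(c) = C1 + 3*sin(2*c)/2


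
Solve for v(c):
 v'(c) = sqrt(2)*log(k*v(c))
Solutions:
 li(k*v(c))/k = C1 + sqrt(2)*c


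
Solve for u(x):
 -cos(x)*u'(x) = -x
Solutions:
 u(x) = C1 + Integral(x/cos(x), x)


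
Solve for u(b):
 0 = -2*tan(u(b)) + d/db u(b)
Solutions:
 u(b) = pi - asin(C1*exp(2*b))
 u(b) = asin(C1*exp(2*b))


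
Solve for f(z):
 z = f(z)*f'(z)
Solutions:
 f(z) = -sqrt(C1 + z^2)
 f(z) = sqrt(C1 + z^2)


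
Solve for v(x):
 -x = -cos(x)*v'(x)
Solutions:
 v(x) = C1 + Integral(x/cos(x), x)


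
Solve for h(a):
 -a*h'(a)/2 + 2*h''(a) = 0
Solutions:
 h(a) = C1 + C2*erfi(sqrt(2)*a/4)


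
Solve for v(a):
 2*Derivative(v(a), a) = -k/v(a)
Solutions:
 v(a) = -sqrt(C1 - a*k)
 v(a) = sqrt(C1 - a*k)


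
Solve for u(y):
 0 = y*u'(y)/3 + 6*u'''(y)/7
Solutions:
 u(y) = C1 + Integral(C2*airyai(-84^(1/3)*y/6) + C3*airybi(-84^(1/3)*y/6), y)


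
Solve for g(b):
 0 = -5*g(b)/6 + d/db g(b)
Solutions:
 g(b) = C1*exp(5*b/6)


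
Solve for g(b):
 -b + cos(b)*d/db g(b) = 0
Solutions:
 g(b) = C1 + Integral(b/cos(b), b)


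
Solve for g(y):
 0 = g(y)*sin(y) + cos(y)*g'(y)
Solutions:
 g(y) = C1*cos(y)


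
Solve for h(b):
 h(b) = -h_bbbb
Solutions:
 h(b) = (C1*sin(sqrt(2)*b/2) + C2*cos(sqrt(2)*b/2))*exp(-sqrt(2)*b/2) + (C3*sin(sqrt(2)*b/2) + C4*cos(sqrt(2)*b/2))*exp(sqrt(2)*b/2)


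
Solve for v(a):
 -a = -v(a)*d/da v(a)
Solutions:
 v(a) = -sqrt(C1 + a^2)
 v(a) = sqrt(C1 + a^2)


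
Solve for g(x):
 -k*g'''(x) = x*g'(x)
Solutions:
 g(x) = C1 + Integral(C2*airyai(x*(-1/k)^(1/3)) + C3*airybi(x*(-1/k)^(1/3)), x)


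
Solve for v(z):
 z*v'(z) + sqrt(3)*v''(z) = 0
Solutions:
 v(z) = C1 + C2*erf(sqrt(2)*3^(3/4)*z/6)


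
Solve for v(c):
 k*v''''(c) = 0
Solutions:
 v(c) = C1 + C2*c + C3*c^2 + C4*c^3


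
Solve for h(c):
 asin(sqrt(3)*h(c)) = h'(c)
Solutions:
 Integral(1/asin(sqrt(3)*_y), (_y, h(c))) = C1 + c


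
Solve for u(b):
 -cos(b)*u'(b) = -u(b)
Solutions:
 u(b) = C1*sqrt(sin(b) + 1)/sqrt(sin(b) - 1)


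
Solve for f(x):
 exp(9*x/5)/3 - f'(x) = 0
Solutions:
 f(x) = C1 + 5*exp(9*x/5)/27


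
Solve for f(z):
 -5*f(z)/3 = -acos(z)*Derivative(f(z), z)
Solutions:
 f(z) = C1*exp(5*Integral(1/acos(z), z)/3)


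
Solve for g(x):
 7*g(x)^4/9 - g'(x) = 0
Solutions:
 g(x) = 3^(1/3)*(-1/(C1 + 7*x))^(1/3)
 g(x) = (-1/(C1 + 7*x))^(1/3)*(-3^(1/3) - 3^(5/6)*I)/2
 g(x) = (-1/(C1 + 7*x))^(1/3)*(-3^(1/3) + 3^(5/6)*I)/2


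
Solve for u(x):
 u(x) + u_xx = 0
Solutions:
 u(x) = C1*sin(x) + C2*cos(x)


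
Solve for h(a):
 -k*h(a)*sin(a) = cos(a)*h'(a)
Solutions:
 h(a) = C1*exp(k*log(cos(a)))


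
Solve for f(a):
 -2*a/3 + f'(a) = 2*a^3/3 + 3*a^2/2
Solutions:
 f(a) = C1 + a^4/6 + a^3/2 + a^2/3


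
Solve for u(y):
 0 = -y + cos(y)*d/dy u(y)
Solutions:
 u(y) = C1 + Integral(y/cos(y), y)


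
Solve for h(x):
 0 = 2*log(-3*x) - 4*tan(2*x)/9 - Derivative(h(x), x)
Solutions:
 h(x) = C1 + 2*x*log(-x) - 2*x + 2*x*log(3) + 2*log(cos(2*x))/9


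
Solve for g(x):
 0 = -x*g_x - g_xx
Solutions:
 g(x) = C1 + C2*erf(sqrt(2)*x/2)


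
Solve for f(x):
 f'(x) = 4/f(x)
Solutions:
 f(x) = -sqrt(C1 + 8*x)
 f(x) = sqrt(C1 + 8*x)


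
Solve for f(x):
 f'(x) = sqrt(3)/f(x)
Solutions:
 f(x) = -sqrt(C1 + 2*sqrt(3)*x)
 f(x) = sqrt(C1 + 2*sqrt(3)*x)


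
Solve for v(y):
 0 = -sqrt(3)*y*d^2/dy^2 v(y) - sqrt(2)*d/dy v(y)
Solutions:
 v(y) = C1 + C2*y^(1 - sqrt(6)/3)


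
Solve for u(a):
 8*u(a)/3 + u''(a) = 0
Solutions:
 u(a) = C1*sin(2*sqrt(6)*a/3) + C2*cos(2*sqrt(6)*a/3)


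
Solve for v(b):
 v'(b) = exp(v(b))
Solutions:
 v(b) = log(-1/(C1 + b))


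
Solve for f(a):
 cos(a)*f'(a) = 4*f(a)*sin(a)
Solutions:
 f(a) = C1/cos(a)^4


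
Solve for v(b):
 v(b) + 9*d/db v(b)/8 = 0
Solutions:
 v(b) = C1*exp(-8*b/9)


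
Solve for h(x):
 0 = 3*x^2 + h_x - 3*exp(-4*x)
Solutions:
 h(x) = C1 - x^3 - 3*exp(-4*x)/4


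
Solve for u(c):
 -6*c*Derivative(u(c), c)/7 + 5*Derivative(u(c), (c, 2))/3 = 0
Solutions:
 u(c) = C1 + C2*erfi(3*sqrt(35)*c/35)


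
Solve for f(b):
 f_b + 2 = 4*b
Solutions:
 f(b) = C1 + 2*b^2 - 2*b


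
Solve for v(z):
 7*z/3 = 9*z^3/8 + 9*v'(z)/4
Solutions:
 v(z) = C1 - z^4/8 + 14*z^2/27


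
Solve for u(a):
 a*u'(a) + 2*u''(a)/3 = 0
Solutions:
 u(a) = C1 + C2*erf(sqrt(3)*a/2)


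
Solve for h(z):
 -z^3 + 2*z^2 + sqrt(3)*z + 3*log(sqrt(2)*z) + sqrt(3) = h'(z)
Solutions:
 h(z) = C1 - z^4/4 + 2*z^3/3 + sqrt(3)*z^2/2 + 3*z*log(z) - 3*z + 3*z*log(2)/2 + sqrt(3)*z


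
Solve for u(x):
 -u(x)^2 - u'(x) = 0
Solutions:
 u(x) = 1/(C1 + x)


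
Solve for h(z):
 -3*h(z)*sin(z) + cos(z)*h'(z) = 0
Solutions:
 h(z) = C1/cos(z)^3


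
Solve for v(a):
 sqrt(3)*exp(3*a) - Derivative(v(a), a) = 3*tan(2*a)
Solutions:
 v(a) = C1 + sqrt(3)*exp(3*a)/3 + 3*log(cos(2*a))/2


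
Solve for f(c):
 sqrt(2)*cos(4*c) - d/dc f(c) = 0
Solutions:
 f(c) = C1 + sqrt(2)*sin(4*c)/4


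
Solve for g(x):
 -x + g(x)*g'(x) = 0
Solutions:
 g(x) = -sqrt(C1 + x^2)
 g(x) = sqrt(C1 + x^2)


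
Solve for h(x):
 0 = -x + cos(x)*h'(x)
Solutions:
 h(x) = C1 + Integral(x/cos(x), x)


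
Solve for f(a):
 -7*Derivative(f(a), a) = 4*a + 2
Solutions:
 f(a) = C1 - 2*a^2/7 - 2*a/7


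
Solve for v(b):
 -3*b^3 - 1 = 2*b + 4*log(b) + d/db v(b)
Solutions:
 v(b) = C1 - 3*b^4/4 - b^2 - 4*b*log(b) + 3*b


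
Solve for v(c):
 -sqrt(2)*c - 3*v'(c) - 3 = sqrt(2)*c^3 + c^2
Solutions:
 v(c) = C1 - sqrt(2)*c^4/12 - c^3/9 - sqrt(2)*c^2/6 - c


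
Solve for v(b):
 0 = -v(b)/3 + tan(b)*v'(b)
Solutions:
 v(b) = C1*sin(b)^(1/3)


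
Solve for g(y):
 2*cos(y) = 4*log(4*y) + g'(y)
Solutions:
 g(y) = C1 - 4*y*log(y) - 8*y*log(2) + 4*y + 2*sin(y)


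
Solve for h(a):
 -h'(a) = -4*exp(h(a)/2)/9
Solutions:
 h(a) = 2*log(-1/(C1 + 4*a)) + 2*log(18)


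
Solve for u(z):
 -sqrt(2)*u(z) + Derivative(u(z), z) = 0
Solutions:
 u(z) = C1*exp(sqrt(2)*z)


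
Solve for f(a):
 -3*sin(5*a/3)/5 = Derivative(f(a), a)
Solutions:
 f(a) = C1 + 9*cos(5*a/3)/25


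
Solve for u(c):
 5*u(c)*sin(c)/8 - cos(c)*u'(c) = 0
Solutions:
 u(c) = C1/cos(c)^(5/8)


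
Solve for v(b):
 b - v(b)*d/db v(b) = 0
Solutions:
 v(b) = -sqrt(C1 + b^2)
 v(b) = sqrt(C1 + b^2)


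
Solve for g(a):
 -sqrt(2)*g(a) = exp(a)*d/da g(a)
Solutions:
 g(a) = C1*exp(sqrt(2)*exp(-a))


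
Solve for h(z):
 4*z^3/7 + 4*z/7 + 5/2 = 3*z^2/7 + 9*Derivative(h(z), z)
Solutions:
 h(z) = C1 + z^4/63 - z^3/63 + 2*z^2/63 + 5*z/18


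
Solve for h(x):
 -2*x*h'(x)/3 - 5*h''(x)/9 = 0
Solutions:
 h(x) = C1 + C2*erf(sqrt(15)*x/5)


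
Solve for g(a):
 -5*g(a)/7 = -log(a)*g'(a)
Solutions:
 g(a) = C1*exp(5*li(a)/7)


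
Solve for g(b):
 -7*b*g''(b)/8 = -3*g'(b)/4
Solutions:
 g(b) = C1 + C2*b^(13/7)


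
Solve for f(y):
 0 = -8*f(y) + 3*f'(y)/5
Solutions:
 f(y) = C1*exp(40*y/3)


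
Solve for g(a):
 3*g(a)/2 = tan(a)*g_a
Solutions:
 g(a) = C1*sin(a)^(3/2)


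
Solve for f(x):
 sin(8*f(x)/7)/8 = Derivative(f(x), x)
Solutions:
 -x/8 + 7*log(cos(8*f(x)/7) - 1)/16 - 7*log(cos(8*f(x)/7) + 1)/16 = C1


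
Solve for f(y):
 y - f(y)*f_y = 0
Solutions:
 f(y) = -sqrt(C1 + y^2)
 f(y) = sqrt(C1 + y^2)


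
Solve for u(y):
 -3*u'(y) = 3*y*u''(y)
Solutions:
 u(y) = C1 + C2*log(y)


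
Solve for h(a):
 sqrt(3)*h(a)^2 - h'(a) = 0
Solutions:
 h(a) = -1/(C1 + sqrt(3)*a)


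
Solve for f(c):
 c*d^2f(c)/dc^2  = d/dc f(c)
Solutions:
 f(c) = C1 + C2*c^2


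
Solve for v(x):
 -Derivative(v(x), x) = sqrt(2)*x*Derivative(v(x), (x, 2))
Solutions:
 v(x) = C1 + C2*x^(1 - sqrt(2)/2)


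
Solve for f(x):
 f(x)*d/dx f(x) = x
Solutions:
 f(x) = -sqrt(C1 + x^2)
 f(x) = sqrt(C1 + x^2)


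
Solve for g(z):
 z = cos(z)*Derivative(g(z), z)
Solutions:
 g(z) = C1 + Integral(z/cos(z), z)


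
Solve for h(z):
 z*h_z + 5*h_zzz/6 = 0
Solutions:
 h(z) = C1 + Integral(C2*airyai(-5^(2/3)*6^(1/3)*z/5) + C3*airybi(-5^(2/3)*6^(1/3)*z/5), z)


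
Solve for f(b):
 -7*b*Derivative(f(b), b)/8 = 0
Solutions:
 f(b) = C1


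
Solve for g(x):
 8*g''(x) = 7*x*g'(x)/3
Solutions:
 g(x) = C1 + C2*erfi(sqrt(21)*x/12)


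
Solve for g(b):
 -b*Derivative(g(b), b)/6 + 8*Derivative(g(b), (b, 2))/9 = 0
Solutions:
 g(b) = C1 + C2*erfi(sqrt(6)*b/8)


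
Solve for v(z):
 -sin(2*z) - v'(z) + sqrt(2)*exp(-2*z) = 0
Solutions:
 v(z) = C1 + cos(2*z)/2 - sqrt(2)*exp(-2*z)/2


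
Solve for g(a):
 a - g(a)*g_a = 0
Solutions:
 g(a) = -sqrt(C1 + a^2)
 g(a) = sqrt(C1 + a^2)


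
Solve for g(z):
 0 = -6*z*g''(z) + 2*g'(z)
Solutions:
 g(z) = C1 + C2*z^(4/3)


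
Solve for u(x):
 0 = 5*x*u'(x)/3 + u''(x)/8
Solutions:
 u(x) = C1 + C2*erf(2*sqrt(15)*x/3)


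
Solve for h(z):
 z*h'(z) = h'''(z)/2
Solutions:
 h(z) = C1 + Integral(C2*airyai(2^(1/3)*z) + C3*airybi(2^(1/3)*z), z)


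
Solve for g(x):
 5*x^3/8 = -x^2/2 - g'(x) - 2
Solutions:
 g(x) = C1 - 5*x^4/32 - x^3/6 - 2*x


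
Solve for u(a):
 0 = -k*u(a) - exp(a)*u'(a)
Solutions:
 u(a) = C1*exp(k*exp(-a))


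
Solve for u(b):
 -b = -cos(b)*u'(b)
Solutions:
 u(b) = C1 + Integral(b/cos(b), b)


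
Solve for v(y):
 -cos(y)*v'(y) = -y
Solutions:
 v(y) = C1 + Integral(y/cos(y), y)


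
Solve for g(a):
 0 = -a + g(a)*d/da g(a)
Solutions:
 g(a) = -sqrt(C1 + a^2)
 g(a) = sqrt(C1 + a^2)


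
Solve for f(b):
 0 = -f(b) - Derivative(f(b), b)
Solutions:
 f(b) = C1*exp(-b)


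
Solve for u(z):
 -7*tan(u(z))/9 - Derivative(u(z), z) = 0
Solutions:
 u(z) = pi - asin(C1*exp(-7*z/9))
 u(z) = asin(C1*exp(-7*z/9))


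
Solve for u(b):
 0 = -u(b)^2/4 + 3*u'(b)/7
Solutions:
 u(b) = -12/(C1 + 7*b)


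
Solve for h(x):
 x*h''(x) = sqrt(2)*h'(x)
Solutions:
 h(x) = C1 + C2*x^(1 + sqrt(2))


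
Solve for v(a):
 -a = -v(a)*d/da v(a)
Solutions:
 v(a) = -sqrt(C1 + a^2)
 v(a) = sqrt(C1 + a^2)


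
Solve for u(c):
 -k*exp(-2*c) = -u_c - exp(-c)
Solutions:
 u(c) = C1 - k*exp(-2*c)/2 + exp(-c)


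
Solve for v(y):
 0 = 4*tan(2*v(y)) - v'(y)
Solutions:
 v(y) = -asin(C1*exp(8*y))/2 + pi/2
 v(y) = asin(C1*exp(8*y))/2


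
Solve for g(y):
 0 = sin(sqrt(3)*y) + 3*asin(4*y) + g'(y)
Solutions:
 g(y) = C1 - 3*y*asin(4*y) - 3*sqrt(1 - 16*y^2)/4 + sqrt(3)*cos(sqrt(3)*y)/3


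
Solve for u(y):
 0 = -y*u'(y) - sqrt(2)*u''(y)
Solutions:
 u(y) = C1 + C2*erf(2^(1/4)*y/2)


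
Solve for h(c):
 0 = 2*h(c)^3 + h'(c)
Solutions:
 h(c) = -sqrt(2)*sqrt(-1/(C1 - 2*c))/2
 h(c) = sqrt(2)*sqrt(-1/(C1 - 2*c))/2


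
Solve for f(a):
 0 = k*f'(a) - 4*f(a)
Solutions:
 f(a) = C1*exp(4*a/k)


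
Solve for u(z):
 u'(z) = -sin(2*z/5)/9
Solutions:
 u(z) = C1 + 5*cos(2*z/5)/18


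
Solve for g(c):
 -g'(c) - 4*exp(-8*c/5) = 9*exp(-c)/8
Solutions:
 g(c) = C1 + 9*exp(-c)/8 + 5*exp(-8*c/5)/2


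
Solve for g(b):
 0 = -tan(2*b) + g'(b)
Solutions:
 g(b) = C1 - log(cos(2*b))/2


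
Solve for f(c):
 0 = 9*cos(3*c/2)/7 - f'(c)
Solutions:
 f(c) = C1 + 6*sin(3*c/2)/7


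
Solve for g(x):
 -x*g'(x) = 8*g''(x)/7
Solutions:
 g(x) = C1 + C2*erf(sqrt(7)*x/4)


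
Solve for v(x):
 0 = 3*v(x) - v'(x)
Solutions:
 v(x) = C1*exp(3*x)


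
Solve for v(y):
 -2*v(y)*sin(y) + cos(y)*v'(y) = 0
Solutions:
 v(y) = C1/cos(y)^2


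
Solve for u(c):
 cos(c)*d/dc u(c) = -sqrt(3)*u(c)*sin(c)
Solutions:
 u(c) = C1*cos(c)^(sqrt(3))


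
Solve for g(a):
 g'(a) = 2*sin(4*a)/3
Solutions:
 g(a) = C1 - cos(4*a)/6


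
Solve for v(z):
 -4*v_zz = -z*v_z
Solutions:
 v(z) = C1 + C2*erfi(sqrt(2)*z/4)


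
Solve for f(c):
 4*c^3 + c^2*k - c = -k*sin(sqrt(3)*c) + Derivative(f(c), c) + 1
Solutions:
 f(c) = C1 + c^4 + c^3*k/3 - c^2/2 - c - sqrt(3)*k*cos(sqrt(3)*c)/3


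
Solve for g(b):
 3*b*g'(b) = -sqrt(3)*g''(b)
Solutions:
 g(b) = C1 + C2*erf(sqrt(2)*3^(1/4)*b/2)


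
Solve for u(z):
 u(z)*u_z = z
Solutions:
 u(z) = -sqrt(C1 + z^2)
 u(z) = sqrt(C1 + z^2)


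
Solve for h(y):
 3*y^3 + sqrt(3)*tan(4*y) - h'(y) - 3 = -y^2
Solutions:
 h(y) = C1 + 3*y^4/4 + y^3/3 - 3*y - sqrt(3)*log(cos(4*y))/4


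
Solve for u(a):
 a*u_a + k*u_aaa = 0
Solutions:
 u(a) = C1 + Integral(C2*airyai(a*(-1/k)^(1/3)) + C3*airybi(a*(-1/k)^(1/3)), a)


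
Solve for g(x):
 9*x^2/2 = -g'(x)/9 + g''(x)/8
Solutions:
 g(x) = C1 + C2*exp(8*x/9) - 27*x^3/2 - 729*x^2/16 - 6561*x/64


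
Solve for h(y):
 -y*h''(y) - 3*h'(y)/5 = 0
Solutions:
 h(y) = C1 + C2*y^(2/5)


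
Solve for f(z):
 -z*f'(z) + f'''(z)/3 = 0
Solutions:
 f(z) = C1 + Integral(C2*airyai(3^(1/3)*z) + C3*airybi(3^(1/3)*z), z)


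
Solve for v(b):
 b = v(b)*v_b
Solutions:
 v(b) = -sqrt(C1 + b^2)
 v(b) = sqrt(C1 + b^2)


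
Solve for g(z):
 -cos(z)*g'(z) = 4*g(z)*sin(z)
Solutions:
 g(z) = C1*cos(z)^4


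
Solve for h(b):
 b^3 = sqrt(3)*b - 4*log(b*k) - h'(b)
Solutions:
 h(b) = C1 - b^4/4 + sqrt(3)*b^2/2 - 4*b*log(b*k) + 4*b


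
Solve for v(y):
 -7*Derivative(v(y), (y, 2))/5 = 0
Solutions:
 v(y) = C1 + C2*y


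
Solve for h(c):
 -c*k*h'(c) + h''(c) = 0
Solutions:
 h(c) = Piecewise((-sqrt(2)*sqrt(pi)*C1*erf(sqrt(2)*c*sqrt(-k)/2)/(2*sqrt(-k)) - C2, (k > 0) | (k < 0)), (-C1*c - C2, True))


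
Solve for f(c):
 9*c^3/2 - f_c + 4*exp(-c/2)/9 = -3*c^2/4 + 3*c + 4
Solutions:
 f(c) = C1 + 9*c^4/8 + c^3/4 - 3*c^2/2 - 4*c - 8*exp(-c/2)/9


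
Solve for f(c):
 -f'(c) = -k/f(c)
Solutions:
 f(c) = -sqrt(C1 + 2*c*k)
 f(c) = sqrt(C1 + 2*c*k)


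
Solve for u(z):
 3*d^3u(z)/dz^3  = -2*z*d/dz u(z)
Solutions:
 u(z) = C1 + Integral(C2*airyai(-2^(1/3)*3^(2/3)*z/3) + C3*airybi(-2^(1/3)*3^(2/3)*z/3), z)


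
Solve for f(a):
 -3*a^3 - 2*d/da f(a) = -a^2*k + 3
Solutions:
 f(a) = C1 - 3*a^4/8 + a^3*k/6 - 3*a/2


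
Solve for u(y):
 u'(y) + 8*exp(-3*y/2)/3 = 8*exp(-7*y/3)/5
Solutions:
 u(y) = C1 + 16*exp(-3*y/2)/9 - 24*exp(-7*y/3)/35


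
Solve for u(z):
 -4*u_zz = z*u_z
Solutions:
 u(z) = C1 + C2*erf(sqrt(2)*z/4)


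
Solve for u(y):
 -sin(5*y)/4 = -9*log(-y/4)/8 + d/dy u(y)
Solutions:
 u(y) = C1 + 9*y*log(-y)/8 - 9*y*log(2)/4 - 9*y/8 + cos(5*y)/20


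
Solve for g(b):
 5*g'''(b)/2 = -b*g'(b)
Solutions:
 g(b) = C1 + Integral(C2*airyai(-2^(1/3)*5^(2/3)*b/5) + C3*airybi(-2^(1/3)*5^(2/3)*b/5), b)


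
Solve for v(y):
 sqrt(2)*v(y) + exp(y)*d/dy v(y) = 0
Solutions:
 v(y) = C1*exp(sqrt(2)*exp(-y))


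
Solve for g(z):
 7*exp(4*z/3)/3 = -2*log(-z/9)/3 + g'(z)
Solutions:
 g(z) = C1 + 2*z*log(-z)/3 + 2*z*(-2*log(3) - 1)/3 + 7*exp(4*z/3)/4


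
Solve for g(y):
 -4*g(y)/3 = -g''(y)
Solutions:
 g(y) = C1*exp(-2*sqrt(3)*y/3) + C2*exp(2*sqrt(3)*y/3)


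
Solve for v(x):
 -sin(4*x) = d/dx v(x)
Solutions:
 v(x) = C1 + cos(4*x)/4


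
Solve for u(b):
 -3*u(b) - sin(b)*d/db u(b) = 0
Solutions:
 u(b) = C1*(cos(b) + 1)^(3/2)/(cos(b) - 1)^(3/2)


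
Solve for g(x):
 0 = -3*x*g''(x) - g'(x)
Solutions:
 g(x) = C1 + C2*x^(2/3)


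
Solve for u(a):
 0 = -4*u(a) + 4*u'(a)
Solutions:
 u(a) = C1*exp(a)


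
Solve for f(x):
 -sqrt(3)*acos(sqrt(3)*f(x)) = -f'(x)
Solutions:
 Integral(1/acos(sqrt(3)*_y), (_y, f(x))) = C1 + sqrt(3)*x


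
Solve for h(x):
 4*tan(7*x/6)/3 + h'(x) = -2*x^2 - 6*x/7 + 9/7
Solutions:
 h(x) = C1 - 2*x^3/3 - 3*x^2/7 + 9*x/7 + 8*log(cos(7*x/6))/7


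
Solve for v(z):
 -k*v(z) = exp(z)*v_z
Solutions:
 v(z) = C1*exp(k*exp(-z))


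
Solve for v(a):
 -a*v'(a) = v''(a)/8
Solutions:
 v(a) = C1 + C2*erf(2*a)


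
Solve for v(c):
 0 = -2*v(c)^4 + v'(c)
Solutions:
 v(c) = (-1/(C1 + 6*c))^(1/3)
 v(c) = (-1/(C1 + 2*c))^(1/3)*(-3^(2/3) - 3*3^(1/6)*I)/6
 v(c) = (-1/(C1 + 2*c))^(1/3)*(-3^(2/3) + 3*3^(1/6)*I)/6


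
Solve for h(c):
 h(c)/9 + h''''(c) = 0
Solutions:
 h(c) = (C1*sin(sqrt(6)*c/6) + C2*cos(sqrt(6)*c/6))*exp(-sqrt(6)*c/6) + (C3*sin(sqrt(6)*c/6) + C4*cos(sqrt(6)*c/6))*exp(sqrt(6)*c/6)


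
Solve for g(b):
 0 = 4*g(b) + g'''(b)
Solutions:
 g(b) = C3*exp(-2^(2/3)*b) + (C1*sin(2^(2/3)*sqrt(3)*b/2) + C2*cos(2^(2/3)*sqrt(3)*b/2))*exp(2^(2/3)*b/2)


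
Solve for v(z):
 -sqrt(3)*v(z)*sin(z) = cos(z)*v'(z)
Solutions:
 v(z) = C1*cos(z)^(sqrt(3))


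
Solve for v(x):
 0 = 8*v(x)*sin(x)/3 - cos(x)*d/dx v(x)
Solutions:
 v(x) = C1/cos(x)^(8/3)


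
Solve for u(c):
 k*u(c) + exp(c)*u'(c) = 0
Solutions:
 u(c) = C1*exp(k*exp(-c))


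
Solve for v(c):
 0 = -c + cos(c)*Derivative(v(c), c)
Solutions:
 v(c) = C1 + Integral(c/cos(c), c)


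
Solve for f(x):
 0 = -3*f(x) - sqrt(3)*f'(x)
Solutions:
 f(x) = C1*exp(-sqrt(3)*x)


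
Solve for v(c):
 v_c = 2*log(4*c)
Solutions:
 v(c) = C1 + 2*c*log(c) - 2*c + c*log(16)


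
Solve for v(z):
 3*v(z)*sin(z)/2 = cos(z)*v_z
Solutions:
 v(z) = C1/cos(z)^(3/2)


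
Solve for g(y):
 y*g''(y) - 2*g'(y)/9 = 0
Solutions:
 g(y) = C1 + C2*y^(11/9)


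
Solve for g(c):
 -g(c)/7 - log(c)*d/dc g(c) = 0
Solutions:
 g(c) = C1*exp(-li(c)/7)


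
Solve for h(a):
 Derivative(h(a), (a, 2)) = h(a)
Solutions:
 h(a) = C1*exp(-a) + C2*exp(a)


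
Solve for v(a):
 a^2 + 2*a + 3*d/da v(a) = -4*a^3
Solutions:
 v(a) = C1 - a^4/3 - a^3/9 - a^2/3


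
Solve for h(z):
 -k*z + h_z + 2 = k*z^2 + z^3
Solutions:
 h(z) = C1 + k*z^3/3 + k*z^2/2 + z^4/4 - 2*z


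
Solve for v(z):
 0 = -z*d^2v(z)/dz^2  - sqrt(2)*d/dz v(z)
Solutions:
 v(z) = C1 + C2*z^(1 - sqrt(2))


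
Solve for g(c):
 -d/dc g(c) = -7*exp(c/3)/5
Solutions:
 g(c) = C1 + 21*exp(c/3)/5


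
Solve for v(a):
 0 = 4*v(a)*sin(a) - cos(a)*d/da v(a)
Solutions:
 v(a) = C1/cos(a)^4


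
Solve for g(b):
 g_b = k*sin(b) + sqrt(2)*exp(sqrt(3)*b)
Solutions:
 g(b) = C1 - k*cos(b) + sqrt(6)*exp(sqrt(3)*b)/3


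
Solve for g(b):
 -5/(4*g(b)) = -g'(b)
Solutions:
 g(b) = -sqrt(C1 + 10*b)/2
 g(b) = sqrt(C1 + 10*b)/2


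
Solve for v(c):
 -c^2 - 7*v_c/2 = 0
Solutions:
 v(c) = C1 - 2*c^3/21


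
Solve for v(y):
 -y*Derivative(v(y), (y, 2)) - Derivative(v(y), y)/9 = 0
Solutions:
 v(y) = C1 + C2*y^(8/9)


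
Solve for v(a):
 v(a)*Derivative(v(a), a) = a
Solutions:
 v(a) = -sqrt(C1 + a^2)
 v(a) = sqrt(C1 + a^2)


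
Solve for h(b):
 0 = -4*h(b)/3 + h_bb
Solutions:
 h(b) = C1*exp(-2*sqrt(3)*b/3) + C2*exp(2*sqrt(3)*b/3)


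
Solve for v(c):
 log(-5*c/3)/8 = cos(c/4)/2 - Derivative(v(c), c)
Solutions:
 v(c) = C1 - c*log(-c)/8 - c*log(5)/8 + c/8 + c*log(3)/8 + 2*sin(c/4)


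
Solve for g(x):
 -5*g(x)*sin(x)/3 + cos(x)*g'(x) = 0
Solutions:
 g(x) = C1/cos(x)^(5/3)


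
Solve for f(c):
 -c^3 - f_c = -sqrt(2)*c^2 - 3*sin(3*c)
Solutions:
 f(c) = C1 - c^4/4 + sqrt(2)*c^3/3 - cos(3*c)


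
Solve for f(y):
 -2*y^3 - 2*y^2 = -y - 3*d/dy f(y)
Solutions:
 f(y) = C1 + y^4/6 + 2*y^3/9 - y^2/6


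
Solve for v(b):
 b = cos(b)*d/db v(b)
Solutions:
 v(b) = C1 + Integral(b/cos(b), b)


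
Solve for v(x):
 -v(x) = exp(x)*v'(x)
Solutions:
 v(x) = C1*exp(exp(-x))


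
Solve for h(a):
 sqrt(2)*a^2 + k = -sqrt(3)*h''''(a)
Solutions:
 h(a) = C1 + C2*a + C3*a^2 + C4*a^3 - sqrt(6)*a^6/1080 - sqrt(3)*a^4*k/72


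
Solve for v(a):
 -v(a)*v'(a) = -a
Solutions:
 v(a) = -sqrt(C1 + a^2)
 v(a) = sqrt(C1 + a^2)


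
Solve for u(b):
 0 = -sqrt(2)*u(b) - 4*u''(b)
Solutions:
 u(b) = C1*sin(2^(1/4)*b/2) + C2*cos(2^(1/4)*b/2)


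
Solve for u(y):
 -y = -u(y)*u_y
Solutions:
 u(y) = -sqrt(C1 + y^2)
 u(y) = sqrt(C1 + y^2)


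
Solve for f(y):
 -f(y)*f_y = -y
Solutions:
 f(y) = -sqrt(C1 + y^2)
 f(y) = sqrt(C1 + y^2)


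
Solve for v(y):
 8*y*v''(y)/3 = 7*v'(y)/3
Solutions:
 v(y) = C1 + C2*y^(15/8)


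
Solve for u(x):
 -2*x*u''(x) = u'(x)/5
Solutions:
 u(x) = C1 + C2*x^(9/10)


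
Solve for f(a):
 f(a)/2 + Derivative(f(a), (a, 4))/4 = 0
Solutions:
 f(a) = (C1*sin(2^(3/4)*a/2) + C2*cos(2^(3/4)*a/2))*exp(-2^(3/4)*a/2) + (C3*sin(2^(3/4)*a/2) + C4*cos(2^(3/4)*a/2))*exp(2^(3/4)*a/2)


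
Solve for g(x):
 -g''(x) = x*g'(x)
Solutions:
 g(x) = C1 + C2*erf(sqrt(2)*x/2)


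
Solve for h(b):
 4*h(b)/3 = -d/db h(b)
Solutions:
 h(b) = C1*exp(-4*b/3)


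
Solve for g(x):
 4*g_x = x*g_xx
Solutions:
 g(x) = C1 + C2*x^5


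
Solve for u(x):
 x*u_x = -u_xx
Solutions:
 u(x) = C1 + C2*erf(sqrt(2)*x/2)


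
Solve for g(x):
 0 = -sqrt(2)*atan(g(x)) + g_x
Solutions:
 Integral(1/atan(_y), (_y, g(x))) = C1 + sqrt(2)*x


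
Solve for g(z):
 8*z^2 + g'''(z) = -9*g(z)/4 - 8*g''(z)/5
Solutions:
 g(z) = C1*exp(z*(-32 + 256/(45*sqrt(578505) + 34471)^(1/3) + (45*sqrt(578505) + 34471)^(1/3))/60)*sin(sqrt(3)*z*(-(45*sqrt(578505) + 34471)^(1/3) + 256/(45*sqrt(578505) + 34471)^(1/3))/60) + C2*exp(z*(-32 + 256/(45*sqrt(578505) + 34471)^(1/3) + (45*sqrt(578505) + 34471)^(1/3))/60)*cos(sqrt(3)*z*(-(45*sqrt(578505) + 34471)^(1/3) + 256/(45*sqrt(578505) + 34471)^(1/3))/60) + C3*exp(-z*(256/(45*sqrt(578505) + 34471)^(1/3) + 16 + (45*sqrt(578505) + 34471)^(1/3))/30) - 32*z^2/9 + 2048/405


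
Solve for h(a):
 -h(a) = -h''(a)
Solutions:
 h(a) = C1*exp(-a) + C2*exp(a)


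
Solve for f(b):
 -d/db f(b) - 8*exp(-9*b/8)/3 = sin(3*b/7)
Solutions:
 f(b) = C1 + 7*cos(3*b/7)/3 + 64*exp(-9*b/8)/27


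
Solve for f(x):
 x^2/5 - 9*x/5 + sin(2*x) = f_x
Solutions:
 f(x) = C1 + x^3/15 - 9*x^2/10 - cos(2*x)/2


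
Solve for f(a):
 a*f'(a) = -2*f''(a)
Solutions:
 f(a) = C1 + C2*erf(a/2)


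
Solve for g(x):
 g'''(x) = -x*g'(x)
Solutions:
 g(x) = C1 + Integral(C2*airyai(-x) + C3*airybi(-x), x)


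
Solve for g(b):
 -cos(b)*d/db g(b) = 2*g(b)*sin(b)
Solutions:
 g(b) = C1*cos(b)^2


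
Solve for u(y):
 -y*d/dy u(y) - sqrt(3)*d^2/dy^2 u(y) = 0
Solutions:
 u(y) = C1 + C2*erf(sqrt(2)*3^(3/4)*y/6)


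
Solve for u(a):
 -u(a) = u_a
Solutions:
 u(a) = C1*exp(-a)


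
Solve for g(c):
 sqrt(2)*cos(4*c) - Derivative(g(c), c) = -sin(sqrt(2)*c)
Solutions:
 g(c) = C1 + sqrt(2)*sin(4*c)/4 - sqrt(2)*cos(sqrt(2)*c)/2


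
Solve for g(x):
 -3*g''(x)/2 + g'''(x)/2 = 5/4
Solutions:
 g(x) = C1 + C2*x + C3*exp(3*x) - 5*x^2/12


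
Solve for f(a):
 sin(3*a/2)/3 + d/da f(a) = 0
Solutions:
 f(a) = C1 + 2*cos(3*a/2)/9


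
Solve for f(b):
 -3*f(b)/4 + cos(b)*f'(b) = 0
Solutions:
 f(b) = C1*(sin(b) + 1)^(3/8)/(sin(b) - 1)^(3/8)


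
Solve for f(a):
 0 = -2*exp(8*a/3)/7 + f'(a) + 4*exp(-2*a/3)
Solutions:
 f(a) = C1 + 3*exp(8*a/3)/28 + 6*exp(-2*a/3)


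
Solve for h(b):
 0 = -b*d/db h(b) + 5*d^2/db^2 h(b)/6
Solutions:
 h(b) = C1 + C2*erfi(sqrt(15)*b/5)


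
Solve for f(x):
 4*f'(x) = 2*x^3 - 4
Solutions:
 f(x) = C1 + x^4/8 - x


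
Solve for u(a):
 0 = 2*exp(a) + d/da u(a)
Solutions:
 u(a) = C1 - 2*exp(a)


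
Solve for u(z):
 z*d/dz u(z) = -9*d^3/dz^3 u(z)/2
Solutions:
 u(z) = C1 + Integral(C2*airyai(-6^(1/3)*z/3) + C3*airybi(-6^(1/3)*z/3), z)


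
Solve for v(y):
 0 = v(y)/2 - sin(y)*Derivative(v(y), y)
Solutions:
 v(y) = C1*(cos(y) - 1)^(1/4)/(cos(y) + 1)^(1/4)


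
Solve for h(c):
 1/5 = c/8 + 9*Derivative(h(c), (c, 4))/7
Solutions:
 h(c) = C1 + C2*c + C3*c^2 + C4*c^3 - 7*c^5/8640 + 7*c^4/1080


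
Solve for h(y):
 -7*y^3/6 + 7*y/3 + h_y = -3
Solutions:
 h(y) = C1 + 7*y^4/24 - 7*y^2/6 - 3*y


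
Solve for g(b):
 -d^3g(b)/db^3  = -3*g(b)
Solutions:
 g(b) = C3*exp(3^(1/3)*b) + (C1*sin(3^(5/6)*b/2) + C2*cos(3^(5/6)*b/2))*exp(-3^(1/3)*b/2)


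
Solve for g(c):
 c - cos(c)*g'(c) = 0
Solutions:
 g(c) = C1 + Integral(c/cos(c), c)


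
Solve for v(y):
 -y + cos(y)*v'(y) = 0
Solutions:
 v(y) = C1 + Integral(y/cos(y), y)


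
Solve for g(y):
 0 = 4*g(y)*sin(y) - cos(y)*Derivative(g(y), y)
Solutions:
 g(y) = C1/cos(y)^4


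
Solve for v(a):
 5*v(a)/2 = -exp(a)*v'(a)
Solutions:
 v(a) = C1*exp(5*exp(-a)/2)


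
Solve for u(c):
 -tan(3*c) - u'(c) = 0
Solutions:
 u(c) = C1 + log(cos(3*c))/3


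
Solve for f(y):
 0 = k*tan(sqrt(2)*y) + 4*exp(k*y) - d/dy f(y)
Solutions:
 f(y) = C1 - sqrt(2)*k*log(cos(sqrt(2)*y))/2 + 4*Piecewise((exp(k*y)/k, Ne(k, 0)), (y, True))


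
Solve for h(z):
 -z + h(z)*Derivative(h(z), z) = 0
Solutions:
 h(z) = -sqrt(C1 + z^2)
 h(z) = sqrt(C1 + z^2)


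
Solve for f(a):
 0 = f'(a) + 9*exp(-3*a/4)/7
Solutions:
 f(a) = C1 + 12*exp(-3*a/4)/7


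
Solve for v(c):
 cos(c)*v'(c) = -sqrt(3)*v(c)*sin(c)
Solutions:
 v(c) = C1*cos(c)^(sqrt(3))


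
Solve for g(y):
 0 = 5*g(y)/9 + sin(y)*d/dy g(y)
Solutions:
 g(y) = C1*(cos(y) + 1)^(5/18)/(cos(y) - 1)^(5/18)


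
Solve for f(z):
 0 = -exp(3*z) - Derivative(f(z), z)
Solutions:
 f(z) = C1 - exp(3*z)/3


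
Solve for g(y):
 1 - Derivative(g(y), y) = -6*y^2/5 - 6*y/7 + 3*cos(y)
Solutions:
 g(y) = C1 + 2*y^3/5 + 3*y^2/7 + y - 3*sin(y)


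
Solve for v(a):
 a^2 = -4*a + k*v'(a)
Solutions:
 v(a) = C1 + a^3/(3*k) + 2*a^2/k


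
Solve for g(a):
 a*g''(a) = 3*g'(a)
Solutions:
 g(a) = C1 + C2*a^4


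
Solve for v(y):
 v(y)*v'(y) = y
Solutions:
 v(y) = -sqrt(C1 + y^2)
 v(y) = sqrt(C1 + y^2)


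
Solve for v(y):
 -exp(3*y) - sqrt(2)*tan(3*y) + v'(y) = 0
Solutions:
 v(y) = C1 + exp(3*y)/3 - sqrt(2)*log(cos(3*y))/3


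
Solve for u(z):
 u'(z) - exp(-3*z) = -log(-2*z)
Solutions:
 u(z) = C1 - z*log(-z) + z*(1 - log(2)) - exp(-3*z)/3


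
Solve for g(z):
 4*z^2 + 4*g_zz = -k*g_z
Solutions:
 g(z) = C1 + C2*exp(-k*z/4) - 4*z^3/(3*k) + 16*z^2/k^2 - 128*z/k^3


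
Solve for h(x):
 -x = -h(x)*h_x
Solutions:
 h(x) = -sqrt(C1 + x^2)
 h(x) = sqrt(C1 + x^2)


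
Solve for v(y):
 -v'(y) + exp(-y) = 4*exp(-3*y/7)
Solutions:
 v(y) = C1 - exp(-y) + 28*exp(-3*y/7)/3


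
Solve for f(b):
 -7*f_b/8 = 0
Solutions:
 f(b) = C1


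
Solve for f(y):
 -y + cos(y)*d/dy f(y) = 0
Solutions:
 f(y) = C1 + Integral(y/cos(y), y)


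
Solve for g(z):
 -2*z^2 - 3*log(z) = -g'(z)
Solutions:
 g(z) = C1 + 2*z^3/3 + 3*z*log(z) - 3*z


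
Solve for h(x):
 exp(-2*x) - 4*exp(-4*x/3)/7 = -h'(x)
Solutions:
 h(x) = C1 + exp(-2*x)/2 - 3*exp(-4*x/3)/7


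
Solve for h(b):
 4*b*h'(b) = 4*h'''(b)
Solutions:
 h(b) = C1 + Integral(C2*airyai(b) + C3*airybi(b), b)


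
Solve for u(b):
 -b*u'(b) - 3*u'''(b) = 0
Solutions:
 u(b) = C1 + Integral(C2*airyai(-3^(2/3)*b/3) + C3*airybi(-3^(2/3)*b/3), b)


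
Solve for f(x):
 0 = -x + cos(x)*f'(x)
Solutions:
 f(x) = C1 + Integral(x/cos(x), x)


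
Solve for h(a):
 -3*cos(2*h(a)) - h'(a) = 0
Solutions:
 h(a) = -asin((C1 + exp(12*a))/(C1 - exp(12*a)))/2 + pi/2
 h(a) = asin((C1 + exp(12*a))/(C1 - exp(12*a)))/2


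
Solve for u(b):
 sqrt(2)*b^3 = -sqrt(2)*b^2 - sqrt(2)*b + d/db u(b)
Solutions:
 u(b) = C1 + sqrt(2)*b^4/4 + sqrt(2)*b^3/3 + sqrt(2)*b^2/2


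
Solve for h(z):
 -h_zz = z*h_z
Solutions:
 h(z) = C1 + C2*erf(sqrt(2)*z/2)


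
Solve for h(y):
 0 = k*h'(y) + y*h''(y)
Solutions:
 h(y) = C1 + y^(1 - re(k))*(C2*sin(log(y)*Abs(im(k))) + C3*cos(log(y)*im(k)))


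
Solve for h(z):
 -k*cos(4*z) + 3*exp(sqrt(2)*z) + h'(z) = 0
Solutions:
 h(z) = C1 + k*sin(4*z)/4 - 3*sqrt(2)*exp(sqrt(2)*z)/2


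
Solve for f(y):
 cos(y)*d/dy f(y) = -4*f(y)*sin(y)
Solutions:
 f(y) = C1*cos(y)^4


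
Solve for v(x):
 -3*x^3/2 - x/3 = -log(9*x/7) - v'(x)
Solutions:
 v(x) = C1 + 3*x^4/8 + x^2/6 - x*log(x) + x*log(7/9) + x


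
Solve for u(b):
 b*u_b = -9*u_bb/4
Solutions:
 u(b) = C1 + C2*erf(sqrt(2)*b/3)


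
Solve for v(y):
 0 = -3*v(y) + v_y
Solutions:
 v(y) = C1*exp(3*y)


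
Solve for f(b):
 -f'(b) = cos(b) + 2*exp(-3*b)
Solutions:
 f(b) = C1 - sin(b) + 2*exp(-3*b)/3


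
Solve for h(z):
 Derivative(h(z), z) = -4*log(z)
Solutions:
 h(z) = C1 - 4*z*log(z) + 4*z


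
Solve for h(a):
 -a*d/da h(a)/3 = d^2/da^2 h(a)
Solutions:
 h(a) = C1 + C2*erf(sqrt(6)*a/6)


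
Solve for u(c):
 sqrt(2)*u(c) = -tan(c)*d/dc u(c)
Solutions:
 u(c) = C1/sin(c)^(sqrt(2))


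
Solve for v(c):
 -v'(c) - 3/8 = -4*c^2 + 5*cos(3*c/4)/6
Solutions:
 v(c) = C1 + 4*c^3/3 - 3*c/8 - 10*sin(3*c/4)/9


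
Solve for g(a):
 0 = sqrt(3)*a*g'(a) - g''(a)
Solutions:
 g(a) = C1 + C2*erfi(sqrt(2)*3^(1/4)*a/2)


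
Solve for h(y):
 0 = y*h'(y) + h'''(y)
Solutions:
 h(y) = C1 + Integral(C2*airyai(-y) + C3*airybi(-y), y)


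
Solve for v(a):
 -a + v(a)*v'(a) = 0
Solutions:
 v(a) = -sqrt(C1 + a^2)
 v(a) = sqrt(C1 + a^2)


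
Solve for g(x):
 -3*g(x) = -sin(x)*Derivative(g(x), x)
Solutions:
 g(x) = C1*(cos(x) - 1)^(3/2)/(cos(x) + 1)^(3/2)


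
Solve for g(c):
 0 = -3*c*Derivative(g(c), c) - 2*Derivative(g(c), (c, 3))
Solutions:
 g(c) = C1 + Integral(C2*airyai(-2^(2/3)*3^(1/3)*c/2) + C3*airybi(-2^(2/3)*3^(1/3)*c/2), c)


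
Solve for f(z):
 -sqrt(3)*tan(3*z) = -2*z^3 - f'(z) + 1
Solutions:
 f(z) = C1 - z^4/2 + z - sqrt(3)*log(cos(3*z))/3


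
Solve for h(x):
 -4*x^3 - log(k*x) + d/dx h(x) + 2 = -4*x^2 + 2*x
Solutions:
 h(x) = C1 + x^4 - 4*x^3/3 + x^2 + x*log(k*x) - 3*x


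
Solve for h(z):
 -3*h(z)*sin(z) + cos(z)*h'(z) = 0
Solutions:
 h(z) = C1/cos(z)^3


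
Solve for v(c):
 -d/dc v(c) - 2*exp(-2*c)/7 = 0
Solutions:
 v(c) = C1 + exp(-2*c)/7


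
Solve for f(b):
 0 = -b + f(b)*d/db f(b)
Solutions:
 f(b) = -sqrt(C1 + b^2)
 f(b) = sqrt(C1 + b^2)


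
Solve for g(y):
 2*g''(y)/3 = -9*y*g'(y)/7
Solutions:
 g(y) = C1 + C2*erf(3*sqrt(21)*y/14)


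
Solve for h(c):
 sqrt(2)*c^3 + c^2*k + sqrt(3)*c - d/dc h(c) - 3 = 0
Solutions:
 h(c) = C1 + sqrt(2)*c^4/4 + c^3*k/3 + sqrt(3)*c^2/2 - 3*c


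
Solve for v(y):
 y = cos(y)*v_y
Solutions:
 v(y) = C1 + Integral(y/cos(y), y)


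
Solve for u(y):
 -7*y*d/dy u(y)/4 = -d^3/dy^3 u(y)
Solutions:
 u(y) = C1 + Integral(C2*airyai(14^(1/3)*y/2) + C3*airybi(14^(1/3)*y/2), y)


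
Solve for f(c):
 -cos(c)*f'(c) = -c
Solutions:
 f(c) = C1 + Integral(c/cos(c), c)


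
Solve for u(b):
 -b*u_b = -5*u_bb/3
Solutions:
 u(b) = C1 + C2*erfi(sqrt(30)*b/10)


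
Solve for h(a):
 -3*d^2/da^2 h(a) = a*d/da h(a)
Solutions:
 h(a) = C1 + C2*erf(sqrt(6)*a/6)


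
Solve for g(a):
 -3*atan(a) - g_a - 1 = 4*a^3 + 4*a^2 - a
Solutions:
 g(a) = C1 - a^4 - 4*a^3/3 + a^2/2 - 3*a*atan(a) - a + 3*log(a^2 + 1)/2


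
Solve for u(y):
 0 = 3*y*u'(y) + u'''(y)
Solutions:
 u(y) = C1 + Integral(C2*airyai(-3^(1/3)*y) + C3*airybi(-3^(1/3)*y), y)


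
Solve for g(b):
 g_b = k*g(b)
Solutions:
 g(b) = C1*exp(b*k)


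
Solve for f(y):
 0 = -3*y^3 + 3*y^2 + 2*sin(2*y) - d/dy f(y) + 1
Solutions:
 f(y) = C1 - 3*y^4/4 + y^3 + y - cos(2*y)


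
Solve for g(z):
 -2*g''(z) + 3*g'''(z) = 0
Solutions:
 g(z) = C1 + C2*z + C3*exp(2*z/3)


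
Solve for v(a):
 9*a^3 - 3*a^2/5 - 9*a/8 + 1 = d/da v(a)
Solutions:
 v(a) = C1 + 9*a^4/4 - a^3/5 - 9*a^2/16 + a


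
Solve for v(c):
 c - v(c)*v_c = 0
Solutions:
 v(c) = -sqrt(C1 + c^2)
 v(c) = sqrt(C1 + c^2)


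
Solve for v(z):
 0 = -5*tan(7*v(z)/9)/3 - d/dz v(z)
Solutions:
 v(z) = -9*asin(C1*exp(-35*z/27))/7 + 9*pi/7
 v(z) = 9*asin(C1*exp(-35*z/27))/7


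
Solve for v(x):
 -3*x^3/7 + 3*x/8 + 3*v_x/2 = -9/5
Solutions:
 v(x) = C1 + x^4/14 - x^2/8 - 6*x/5


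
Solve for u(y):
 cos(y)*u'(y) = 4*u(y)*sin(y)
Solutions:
 u(y) = C1/cos(y)^4


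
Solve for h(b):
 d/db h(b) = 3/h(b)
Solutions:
 h(b) = -sqrt(C1 + 6*b)
 h(b) = sqrt(C1 + 6*b)


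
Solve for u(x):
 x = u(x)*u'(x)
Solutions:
 u(x) = -sqrt(C1 + x^2)
 u(x) = sqrt(C1 + x^2)


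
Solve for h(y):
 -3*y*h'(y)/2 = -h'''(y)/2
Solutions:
 h(y) = C1 + Integral(C2*airyai(3^(1/3)*y) + C3*airybi(3^(1/3)*y), y)


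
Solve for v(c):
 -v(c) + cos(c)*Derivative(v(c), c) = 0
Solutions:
 v(c) = C1*sqrt(sin(c) + 1)/sqrt(sin(c) - 1)


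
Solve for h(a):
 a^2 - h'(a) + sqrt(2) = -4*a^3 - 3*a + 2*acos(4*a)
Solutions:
 h(a) = C1 + a^4 + a^3/3 + 3*a^2/2 - 2*a*acos(4*a) + sqrt(2)*a + sqrt(1 - 16*a^2)/2
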